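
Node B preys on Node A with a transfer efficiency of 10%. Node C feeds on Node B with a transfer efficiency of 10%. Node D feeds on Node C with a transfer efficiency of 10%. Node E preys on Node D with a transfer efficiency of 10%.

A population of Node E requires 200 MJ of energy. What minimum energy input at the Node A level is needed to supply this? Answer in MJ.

2000000 MJ

Cumulative transfer efficiency: 0.1 × 0.1 × 0.1 × 0.1 = 0.0001
Node A energy = 200 / 0.0001 = 2000000 MJ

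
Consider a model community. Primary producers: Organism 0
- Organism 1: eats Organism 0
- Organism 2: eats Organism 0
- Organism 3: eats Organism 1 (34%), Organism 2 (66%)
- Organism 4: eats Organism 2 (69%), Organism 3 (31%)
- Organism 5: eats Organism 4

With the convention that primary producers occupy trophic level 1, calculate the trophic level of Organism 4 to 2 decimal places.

3.31

Organism 1: 1 + 1 = 2
Organism 2: 1 + 1 = 2
Organism 3: 1 + (0.34×2 + 0.66×2) = 3
Organism 4: 1 + (0.69×2 + 0.31×3) = 3.31
Organism 5: 1 + 3.31 = 4.31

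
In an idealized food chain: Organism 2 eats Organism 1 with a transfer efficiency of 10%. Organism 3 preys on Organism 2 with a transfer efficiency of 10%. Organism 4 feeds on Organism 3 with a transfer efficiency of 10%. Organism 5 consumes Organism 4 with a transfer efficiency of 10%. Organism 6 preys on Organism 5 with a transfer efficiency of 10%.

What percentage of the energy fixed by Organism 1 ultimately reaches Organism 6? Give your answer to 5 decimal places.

0.00100%

Product of link efficiencies: 0.1 × 0.1 × 0.1 × 0.1 × 0.1 = 0.00001
As a percentage: 0.00001 × 100 = 0.00100%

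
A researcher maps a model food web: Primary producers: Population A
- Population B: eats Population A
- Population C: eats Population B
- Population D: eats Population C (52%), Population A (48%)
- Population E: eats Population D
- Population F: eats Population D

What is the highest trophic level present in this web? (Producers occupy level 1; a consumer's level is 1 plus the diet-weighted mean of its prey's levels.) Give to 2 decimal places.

Population B: 1 + 1 = 2
Population C: 1 + 2 = 3
Population D: 1 + (0.52×3 + 0.48×1) = 3.04
Population E: 1 + 3.04 = 4.04
Population F: 1 + 3.04 = 4.04

4.04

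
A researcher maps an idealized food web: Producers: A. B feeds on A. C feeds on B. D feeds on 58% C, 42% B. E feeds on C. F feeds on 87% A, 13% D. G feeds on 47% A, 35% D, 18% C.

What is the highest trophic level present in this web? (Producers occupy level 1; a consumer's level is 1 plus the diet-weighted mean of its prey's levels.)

4

B: 1 + 1 = 2
C: 1 + 2 = 3
D: 1 + (0.58×3 + 0.42×2) = 3.58
E: 1 + 3 = 4
F: 1 + (0.87×1 + 0.13×3.58) = 2.3354
G: 1 + (0.47×1 + 0.35×3.58 + 0.18×3) = 3.263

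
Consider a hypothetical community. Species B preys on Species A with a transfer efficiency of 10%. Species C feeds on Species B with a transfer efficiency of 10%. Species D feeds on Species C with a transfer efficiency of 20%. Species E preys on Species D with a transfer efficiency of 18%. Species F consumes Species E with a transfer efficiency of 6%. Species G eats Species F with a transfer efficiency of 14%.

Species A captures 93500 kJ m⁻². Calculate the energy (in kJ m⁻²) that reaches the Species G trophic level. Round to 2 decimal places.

Species B: 93500 × 0.1 = 9350 kJ m⁻²
Species C: 9350 × 0.1 = 935 kJ m⁻²
Species D: 935 × 0.2 = 187 kJ m⁻²
Species E: 187 × 0.18 = 33.66 kJ m⁻²
Species F: 33.66 × 0.06 = 2.0196 kJ m⁻²
Species G: 2.0196 × 0.14 = 0.282744 kJ m⁻²

0.28 kJ m⁻²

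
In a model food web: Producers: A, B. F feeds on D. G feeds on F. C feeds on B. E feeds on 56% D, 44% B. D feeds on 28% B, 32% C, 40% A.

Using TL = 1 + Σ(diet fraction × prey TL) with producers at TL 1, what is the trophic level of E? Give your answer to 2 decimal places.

C: 1 + 1 = 2
D: 1 + (0.28×1 + 0.32×2 + 0.4×1) = 2.32
E: 1 + (0.56×2.32 + 0.44×1) = 2.7392
F: 1 + 2.32 = 3.32
G: 1 + 3.32 = 4.32

2.74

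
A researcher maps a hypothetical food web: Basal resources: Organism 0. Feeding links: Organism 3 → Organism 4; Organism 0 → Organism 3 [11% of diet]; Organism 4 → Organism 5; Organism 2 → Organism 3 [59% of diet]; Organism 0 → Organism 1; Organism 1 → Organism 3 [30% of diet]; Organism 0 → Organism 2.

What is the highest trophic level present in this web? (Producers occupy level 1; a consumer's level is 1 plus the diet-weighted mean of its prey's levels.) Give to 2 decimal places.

Organism 1: 1 + 1 = 2
Organism 2: 1 + 1 = 2
Organism 3: 1 + (0.59×2 + 0.3×2 + 0.11×1) = 2.89
Organism 4: 1 + 2.89 = 3.89
Organism 5: 1 + 3.89 = 4.89

4.89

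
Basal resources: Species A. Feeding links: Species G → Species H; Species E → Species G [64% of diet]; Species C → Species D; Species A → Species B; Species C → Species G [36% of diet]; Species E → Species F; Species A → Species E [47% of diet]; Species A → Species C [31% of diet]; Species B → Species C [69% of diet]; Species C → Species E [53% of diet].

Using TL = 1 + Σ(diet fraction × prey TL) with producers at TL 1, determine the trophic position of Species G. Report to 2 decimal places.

Species B: 1 + 1 = 2
Species C: 1 + (0.69×2 + 0.31×1) = 2.69
Species D: 1 + 2.69 = 3.69
Species E: 1 + (0.47×1 + 0.53×2.69) = 2.8957
Species F: 1 + 2.8957 = 3.8957
Species G: 1 + (0.64×2.8957 + 0.36×2.69) = 3.821648
Species H: 1 + 3.821648 = 4.821648

3.82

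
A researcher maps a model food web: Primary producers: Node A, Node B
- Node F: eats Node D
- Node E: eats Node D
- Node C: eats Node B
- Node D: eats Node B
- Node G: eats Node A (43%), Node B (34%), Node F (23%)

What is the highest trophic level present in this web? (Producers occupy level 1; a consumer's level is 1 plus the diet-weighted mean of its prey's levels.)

3

Node C: 1 + 1 = 2
Node D: 1 + 1 = 2
Node E: 1 + 2 = 3
Node F: 1 + 2 = 3
Node G: 1 + (0.43×1 + 0.34×1 + 0.23×3) = 2.46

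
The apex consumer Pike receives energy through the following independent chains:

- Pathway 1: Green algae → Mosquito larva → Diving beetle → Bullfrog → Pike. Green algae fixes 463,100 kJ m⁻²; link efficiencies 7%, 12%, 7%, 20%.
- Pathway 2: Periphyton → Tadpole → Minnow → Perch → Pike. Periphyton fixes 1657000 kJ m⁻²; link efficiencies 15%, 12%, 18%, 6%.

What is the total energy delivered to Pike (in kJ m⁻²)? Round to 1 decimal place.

Pathway 1: 463100 × 0.07 × 0.12 × 0.07 × 0.2 = 54.46056 kJ m⁻²
Pathway 2: 1657000 × 0.15 × 0.12 × 0.18 × 0.06 = 322.1208 kJ m⁻²
Total at Pike: 54.46056 + 322.1208 = 376.58136 kJ m⁻²

376.6 kJ m⁻²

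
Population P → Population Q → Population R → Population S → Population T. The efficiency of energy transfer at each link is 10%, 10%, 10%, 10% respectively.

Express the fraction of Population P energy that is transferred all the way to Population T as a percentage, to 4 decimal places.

0.0100%

Product of link efficiencies: 0.1 × 0.1 × 0.1 × 0.1 = 0.0001
As a percentage: 0.0001 × 100 = 0.0100%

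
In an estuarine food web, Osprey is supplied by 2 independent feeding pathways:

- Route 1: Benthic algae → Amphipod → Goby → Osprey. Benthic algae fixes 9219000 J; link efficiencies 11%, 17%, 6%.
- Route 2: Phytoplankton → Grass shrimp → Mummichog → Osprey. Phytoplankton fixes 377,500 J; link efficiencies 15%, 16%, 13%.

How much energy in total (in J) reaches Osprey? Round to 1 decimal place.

Route 1: 9219000 × 0.11 × 0.17 × 0.06 = 10343.718 J
Route 2: 377500 × 0.15 × 0.16 × 0.13 = 1177.8 J
Total at Osprey: 10343.718 + 1177.8 = 11521.518 J

11521.5 J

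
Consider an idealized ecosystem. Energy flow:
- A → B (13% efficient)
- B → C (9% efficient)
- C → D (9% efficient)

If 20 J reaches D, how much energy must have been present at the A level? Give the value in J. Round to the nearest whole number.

Cumulative transfer efficiency: 0.13 × 0.09 × 0.09 = 0.001053
A energy = 20 / 0.001053 = 18993 J

18993 J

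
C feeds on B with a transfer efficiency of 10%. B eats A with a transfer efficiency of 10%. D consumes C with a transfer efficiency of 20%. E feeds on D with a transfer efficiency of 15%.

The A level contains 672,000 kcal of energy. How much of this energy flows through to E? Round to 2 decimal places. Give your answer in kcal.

201.60 kcal

B: 672000 × 0.1 = 67200 kcal
C: 67200 × 0.1 = 6720 kcal
D: 6720 × 0.2 = 1344 kcal
E: 1344 × 0.15 = 201.6 kcal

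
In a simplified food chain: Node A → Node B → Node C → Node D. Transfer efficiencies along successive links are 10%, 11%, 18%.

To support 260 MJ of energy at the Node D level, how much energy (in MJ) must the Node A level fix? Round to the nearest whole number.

131313 MJ

Cumulative transfer efficiency: 0.1 × 0.11 × 0.18 = 0.00198
Node A energy = 260 / 0.00198 = 131313 MJ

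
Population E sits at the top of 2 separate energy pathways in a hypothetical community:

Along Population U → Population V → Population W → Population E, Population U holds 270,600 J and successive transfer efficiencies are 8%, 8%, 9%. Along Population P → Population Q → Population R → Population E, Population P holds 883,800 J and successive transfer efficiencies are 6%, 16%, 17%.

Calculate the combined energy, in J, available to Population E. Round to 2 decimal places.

Via Population U: 270600 × 0.08 × 0.08 × 0.09 = 155.8656 J
Via Population P: 883800 × 0.06 × 0.16 × 0.17 = 1442.3616 J
Total at Population E: 155.8656 + 1442.3616 = 1598.2272 J

1598.23 J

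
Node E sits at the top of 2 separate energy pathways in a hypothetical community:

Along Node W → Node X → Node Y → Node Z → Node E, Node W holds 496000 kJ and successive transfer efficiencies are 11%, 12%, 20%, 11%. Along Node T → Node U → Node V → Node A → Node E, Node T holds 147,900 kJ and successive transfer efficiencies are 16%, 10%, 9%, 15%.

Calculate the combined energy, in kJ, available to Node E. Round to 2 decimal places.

Via Node W: 496000 × 0.11 × 0.12 × 0.2 × 0.11 = 144.0384 kJ
Via Node T: 147900 × 0.16 × 0.1 × 0.09 × 0.15 = 31.9464 kJ
Total at Node E: 144.0384 + 31.9464 = 175.9848 kJ

175.98 kJ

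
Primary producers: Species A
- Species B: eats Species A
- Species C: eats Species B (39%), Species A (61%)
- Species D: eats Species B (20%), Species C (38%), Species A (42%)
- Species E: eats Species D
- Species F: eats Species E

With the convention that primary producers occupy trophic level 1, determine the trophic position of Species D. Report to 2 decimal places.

2.73

Species B: 1 + 1 = 2
Species C: 1 + (0.39×2 + 0.61×1) = 2.39
Species D: 1 + (0.2×2 + 0.38×2.39 + 0.42×1) = 2.7282
Species E: 1 + 2.7282 = 3.7282
Species F: 1 + 3.7282 = 4.7282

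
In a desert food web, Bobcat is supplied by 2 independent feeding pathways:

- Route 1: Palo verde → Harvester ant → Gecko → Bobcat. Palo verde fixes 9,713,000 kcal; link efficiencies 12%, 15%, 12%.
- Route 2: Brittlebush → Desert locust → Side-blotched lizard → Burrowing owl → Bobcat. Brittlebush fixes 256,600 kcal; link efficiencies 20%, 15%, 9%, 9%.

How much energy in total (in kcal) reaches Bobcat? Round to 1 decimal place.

Route 1: 9713000 × 0.12 × 0.15 × 0.12 = 20980.08 kcal
Route 2: 256600 × 0.2 × 0.15 × 0.09 × 0.09 = 62.3538 kcal
Total at Bobcat: 20980.08 + 62.3538 = 21042.4338 kcal

21042.4 kcal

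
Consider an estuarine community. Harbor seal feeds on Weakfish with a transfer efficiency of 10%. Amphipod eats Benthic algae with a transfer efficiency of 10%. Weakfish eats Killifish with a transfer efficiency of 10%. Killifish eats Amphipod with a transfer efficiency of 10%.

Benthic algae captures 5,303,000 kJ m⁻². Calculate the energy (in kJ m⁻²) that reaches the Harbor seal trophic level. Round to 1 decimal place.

530.3 kJ m⁻²

Amphipod: 5303000 × 0.1 = 530300 kJ m⁻²
Killifish: 530300 × 0.1 = 53030 kJ m⁻²
Weakfish: 53030 × 0.1 = 5303 kJ m⁻²
Harbor seal: 5303 × 0.1 = 530.3 kJ m⁻²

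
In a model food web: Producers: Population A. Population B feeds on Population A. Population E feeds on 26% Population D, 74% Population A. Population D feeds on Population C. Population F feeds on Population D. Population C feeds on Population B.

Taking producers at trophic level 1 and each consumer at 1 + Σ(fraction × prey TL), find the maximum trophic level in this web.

5

Population B: 1 + 1 = 2
Population C: 1 + 2 = 3
Population D: 1 + 3 = 4
Population E: 1 + (0.26×4 + 0.74×1) = 2.78
Population F: 1 + 4 = 5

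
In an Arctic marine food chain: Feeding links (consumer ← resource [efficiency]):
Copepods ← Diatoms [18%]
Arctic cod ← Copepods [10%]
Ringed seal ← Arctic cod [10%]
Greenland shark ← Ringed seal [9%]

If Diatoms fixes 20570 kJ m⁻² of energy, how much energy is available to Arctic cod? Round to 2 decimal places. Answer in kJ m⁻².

Copepods: 20570 × 0.18 = 3702.6 kJ m⁻²
Arctic cod: 3702.6 × 0.1 = 370.26 kJ m⁻²

370.26 kJ m⁻²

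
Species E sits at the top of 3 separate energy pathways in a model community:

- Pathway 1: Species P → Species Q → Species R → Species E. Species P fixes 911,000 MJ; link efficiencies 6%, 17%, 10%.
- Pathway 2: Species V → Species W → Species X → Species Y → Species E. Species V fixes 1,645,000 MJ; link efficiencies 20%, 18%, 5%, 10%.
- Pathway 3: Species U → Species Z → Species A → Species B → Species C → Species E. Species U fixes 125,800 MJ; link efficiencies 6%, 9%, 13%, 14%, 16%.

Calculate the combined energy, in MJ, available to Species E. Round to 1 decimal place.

1227.3 MJ

Pathway 1: 911000 × 0.06 × 0.17 × 0.1 = 929.22 MJ
Pathway 2: 1645000 × 0.2 × 0.18 × 0.05 × 0.1 = 296.1 MJ
Pathway 3: 125800 × 0.06 × 0.09 × 0.13 × 0.14 × 0.16 = 1.97817984 MJ
Total at Species E: 929.22 + 296.1 + 1.97817984 = 1227.29817984 MJ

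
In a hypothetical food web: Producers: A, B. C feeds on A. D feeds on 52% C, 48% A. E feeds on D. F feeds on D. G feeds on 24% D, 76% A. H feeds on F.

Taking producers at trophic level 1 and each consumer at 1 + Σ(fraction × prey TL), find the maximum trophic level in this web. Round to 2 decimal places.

C: 1 + 1 = 2
D: 1 + (0.52×2 + 0.48×1) = 2.52
E: 1 + 2.52 = 3.52
F: 1 + 2.52 = 3.52
G: 1 + (0.24×2.52 + 0.76×1) = 2.3648
H: 1 + 3.52 = 4.52

4.52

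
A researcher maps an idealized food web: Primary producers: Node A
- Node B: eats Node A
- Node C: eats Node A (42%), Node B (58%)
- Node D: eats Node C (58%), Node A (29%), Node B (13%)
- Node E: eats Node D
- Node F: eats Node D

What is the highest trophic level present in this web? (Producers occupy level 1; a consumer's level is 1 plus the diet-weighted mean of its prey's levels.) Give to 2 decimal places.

4.05

Node B: 1 + 1 = 2
Node C: 1 + (0.42×1 + 0.58×2) = 2.58
Node D: 1 + (0.58×2.58 + 0.29×1 + 0.13×2) = 3.0464
Node E: 1 + 3.0464 = 4.0464
Node F: 1 + 3.0464 = 4.0464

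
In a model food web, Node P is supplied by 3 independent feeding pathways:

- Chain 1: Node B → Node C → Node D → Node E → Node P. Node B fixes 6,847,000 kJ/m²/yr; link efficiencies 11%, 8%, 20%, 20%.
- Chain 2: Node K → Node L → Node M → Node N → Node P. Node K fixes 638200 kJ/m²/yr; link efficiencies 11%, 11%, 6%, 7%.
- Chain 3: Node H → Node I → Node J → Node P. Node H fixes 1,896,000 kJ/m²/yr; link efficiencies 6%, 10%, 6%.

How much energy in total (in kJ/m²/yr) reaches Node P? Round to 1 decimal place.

Chain 1: 6847000 × 0.11 × 0.08 × 0.2 × 0.2 = 2410.144 kJ/m²/yr
Chain 2: 638200 × 0.11 × 0.11 × 0.06 × 0.07 = 32.433324 kJ/m²/yr
Chain 3: 1896000 × 0.06 × 0.1 × 0.06 = 682.56 kJ/m²/yr
Total at Node P: 2410.144 + 32.433324 + 682.56 = 3125.137324 kJ/m²/yr

3125.1 kJ/m²/yr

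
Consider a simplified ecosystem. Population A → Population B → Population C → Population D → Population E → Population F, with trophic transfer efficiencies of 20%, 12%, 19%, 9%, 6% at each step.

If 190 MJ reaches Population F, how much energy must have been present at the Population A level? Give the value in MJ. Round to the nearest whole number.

Cumulative transfer efficiency: 0.2 × 0.12 × 0.19 × 0.09 × 0.06 = 0.000024624
Population A energy = 190 / 0.000024624 = 7716049 MJ

7716049 MJ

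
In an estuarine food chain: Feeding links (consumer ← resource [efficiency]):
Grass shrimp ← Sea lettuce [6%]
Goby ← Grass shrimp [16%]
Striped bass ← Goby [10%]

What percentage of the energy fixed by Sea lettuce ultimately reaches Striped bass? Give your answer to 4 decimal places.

Product of link efficiencies: 0.06 × 0.16 × 0.1 = 0.00096
As a percentage: 0.00096 × 100 = 0.0960%

0.0960%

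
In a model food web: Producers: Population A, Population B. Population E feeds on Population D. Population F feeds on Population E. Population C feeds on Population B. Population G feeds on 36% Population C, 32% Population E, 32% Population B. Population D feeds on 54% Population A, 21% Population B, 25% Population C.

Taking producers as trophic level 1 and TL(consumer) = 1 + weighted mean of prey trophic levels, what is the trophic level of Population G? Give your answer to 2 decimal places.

Population C: 1 + 1 = 2
Population D: 1 + (0.54×1 + 0.21×1 + 0.25×2) = 2.25
Population E: 1 + 2.25 = 3.25
Population F: 1 + 3.25 = 4.25
Population G: 1 + (0.36×2 + 0.32×3.25 + 0.32×1) = 3.08

3.08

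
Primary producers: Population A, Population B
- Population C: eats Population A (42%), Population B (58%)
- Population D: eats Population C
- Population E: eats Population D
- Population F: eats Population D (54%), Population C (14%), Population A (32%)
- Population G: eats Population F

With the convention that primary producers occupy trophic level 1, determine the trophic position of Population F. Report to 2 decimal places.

Population C: 1 + (0.42×1 + 0.58×1) = 2
Population D: 1 + 2 = 3
Population E: 1 + 3 = 4
Population F: 1 + (0.54×3 + 0.14×2 + 0.32×1) = 3.22
Population G: 1 + 3.22 = 4.22

3.22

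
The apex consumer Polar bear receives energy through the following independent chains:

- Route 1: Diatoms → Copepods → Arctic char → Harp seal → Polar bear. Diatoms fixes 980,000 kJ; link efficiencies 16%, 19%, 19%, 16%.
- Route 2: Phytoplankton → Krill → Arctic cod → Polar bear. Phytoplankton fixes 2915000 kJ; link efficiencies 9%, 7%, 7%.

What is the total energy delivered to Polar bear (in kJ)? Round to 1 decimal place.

Route 1: 980000 × 0.16 × 0.19 × 0.19 × 0.16 = 905.6768 kJ
Route 2: 2915000 × 0.09 × 0.07 × 0.07 = 1285.515 kJ
Total at Polar bear: 905.6768 + 1285.515 = 2191.1918 kJ

2191.2 kJ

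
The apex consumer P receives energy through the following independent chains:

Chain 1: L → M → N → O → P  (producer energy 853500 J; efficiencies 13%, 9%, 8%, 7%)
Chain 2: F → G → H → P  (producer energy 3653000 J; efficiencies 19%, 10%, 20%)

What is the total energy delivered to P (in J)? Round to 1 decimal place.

Chain 1: 853500 × 0.13 × 0.09 × 0.08 × 0.07 = 55.92132 J
Chain 2: 3653000 × 0.19 × 0.1 × 0.2 = 13881.4 J
Total at P: 55.92132 + 13881.4 = 13937.32132 J

13937.3 J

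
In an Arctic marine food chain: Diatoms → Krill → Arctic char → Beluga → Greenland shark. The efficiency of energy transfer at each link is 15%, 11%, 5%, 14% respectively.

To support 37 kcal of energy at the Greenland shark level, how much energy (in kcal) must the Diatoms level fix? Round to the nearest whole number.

320346 kcal

Cumulative transfer efficiency: 0.15 × 0.11 × 0.05 × 0.14 = 0.0001155
Diatoms energy = 37 / 0.0001155 = 320346 kcal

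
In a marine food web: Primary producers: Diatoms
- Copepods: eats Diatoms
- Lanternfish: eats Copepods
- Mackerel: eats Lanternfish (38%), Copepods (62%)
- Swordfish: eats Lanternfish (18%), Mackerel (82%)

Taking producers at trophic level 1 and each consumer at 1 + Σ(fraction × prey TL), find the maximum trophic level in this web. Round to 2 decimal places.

4.31

Copepods: 1 + 1 = 2
Lanternfish: 1 + 2 = 3
Mackerel: 1 + (0.38×3 + 0.62×2) = 3.38
Swordfish: 1 + (0.18×3 + 0.82×3.38) = 4.3116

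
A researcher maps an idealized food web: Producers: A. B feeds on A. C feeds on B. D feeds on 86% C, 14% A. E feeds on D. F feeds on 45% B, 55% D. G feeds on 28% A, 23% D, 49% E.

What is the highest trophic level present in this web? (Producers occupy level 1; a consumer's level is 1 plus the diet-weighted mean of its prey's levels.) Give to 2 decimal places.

B: 1 + 1 = 2
C: 1 + 2 = 3
D: 1 + (0.86×3 + 0.14×1) = 3.72
E: 1 + 3.72 = 4.72
F: 1 + (0.45×2 + 0.55×3.72) = 3.946
G: 1 + (0.28×1 + 0.23×3.72 + 0.49×4.72) = 4.4484

4.72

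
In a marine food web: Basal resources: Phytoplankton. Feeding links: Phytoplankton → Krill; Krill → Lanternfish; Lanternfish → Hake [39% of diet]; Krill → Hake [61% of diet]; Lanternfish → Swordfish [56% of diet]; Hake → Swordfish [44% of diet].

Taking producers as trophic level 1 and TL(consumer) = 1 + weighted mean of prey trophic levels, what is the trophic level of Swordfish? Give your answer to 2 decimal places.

4.17

Krill: 1 + 1 = 2
Lanternfish: 1 + 2 = 3
Hake: 1 + (0.39×3 + 0.61×2) = 3.39
Swordfish: 1 + (0.56×3 + 0.44×3.39) = 4.1716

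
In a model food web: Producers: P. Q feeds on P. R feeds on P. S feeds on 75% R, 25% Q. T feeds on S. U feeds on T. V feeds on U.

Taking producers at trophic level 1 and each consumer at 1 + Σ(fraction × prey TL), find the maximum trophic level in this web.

6

Q: 1 + 1 = 2
R: 1 + 1 = 2
S: 1 + (0.75×2 + 0.25×2) = 3
T: 1 + 3 = 4
U: 1 + 4 = 5
V: 1 + 5 = 6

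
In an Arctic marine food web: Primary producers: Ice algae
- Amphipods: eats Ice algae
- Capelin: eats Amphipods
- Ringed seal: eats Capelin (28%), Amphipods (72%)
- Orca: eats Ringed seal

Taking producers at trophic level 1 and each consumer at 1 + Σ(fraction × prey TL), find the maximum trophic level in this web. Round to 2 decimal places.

4.28

Amphipods: 1 + 1 = 2
Capelin: 1 + 2 = 3
Ringed seal: 1 + (0.28×3 + 0.72×2) = 3.28
Orca: 1 + 3.28 = 4.28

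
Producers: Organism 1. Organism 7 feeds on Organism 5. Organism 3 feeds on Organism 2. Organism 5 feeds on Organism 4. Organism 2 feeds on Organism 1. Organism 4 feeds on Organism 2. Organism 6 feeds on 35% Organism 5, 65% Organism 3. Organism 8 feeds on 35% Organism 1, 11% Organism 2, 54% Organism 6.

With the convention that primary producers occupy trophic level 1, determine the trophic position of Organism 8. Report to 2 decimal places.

Organism 2: 1 + 1 = 2
Organism 3: 1 + 2 = 3
Organism 4: 1 + 2 = 3
Organism 5: 1 + 3 = 4
Organism 6: 1 + (0.35×4 + 0.65×3) = 4.35
Organism 7: 1 + 4 = 5
Organism 8: 1 + (0.35×1 + 0.11×2 + 0.54×4.35) = 3.919

3.92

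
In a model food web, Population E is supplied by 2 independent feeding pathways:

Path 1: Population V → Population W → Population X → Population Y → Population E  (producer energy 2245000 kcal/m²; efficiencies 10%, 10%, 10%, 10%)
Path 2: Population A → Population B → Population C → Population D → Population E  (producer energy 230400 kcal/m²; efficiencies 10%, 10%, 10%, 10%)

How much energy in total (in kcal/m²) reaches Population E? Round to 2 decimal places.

Path 1: 2245000 × 0.1 × 0.1 × 0.1 × 0.1 = 224.5 kcal/m²
Path 2: 230400 × 0.1 × 0.1 × 0.1 × 0.1 = 23.04 kcal/m²
Total at Population E: 224.5 + 23.04 = 247.54 kcal/m²

247.54 kcal/m²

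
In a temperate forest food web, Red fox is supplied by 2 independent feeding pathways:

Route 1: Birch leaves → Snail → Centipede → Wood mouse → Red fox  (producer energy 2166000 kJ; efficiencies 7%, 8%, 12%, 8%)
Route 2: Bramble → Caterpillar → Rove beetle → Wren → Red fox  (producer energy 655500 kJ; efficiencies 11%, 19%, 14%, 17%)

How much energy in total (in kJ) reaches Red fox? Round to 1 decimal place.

Route 1: 2166000 × 0.07 × 0.08 × 0.12 × 0.08 = 116.44416 kJ
Route 2: 655500 × 0.11 × 0.19 × 0.14 × 0.17 = 326.05881 kJ
Total at Red fox: 116.44416 + 326.05881 = 442.50297 kJ

442.5 kJ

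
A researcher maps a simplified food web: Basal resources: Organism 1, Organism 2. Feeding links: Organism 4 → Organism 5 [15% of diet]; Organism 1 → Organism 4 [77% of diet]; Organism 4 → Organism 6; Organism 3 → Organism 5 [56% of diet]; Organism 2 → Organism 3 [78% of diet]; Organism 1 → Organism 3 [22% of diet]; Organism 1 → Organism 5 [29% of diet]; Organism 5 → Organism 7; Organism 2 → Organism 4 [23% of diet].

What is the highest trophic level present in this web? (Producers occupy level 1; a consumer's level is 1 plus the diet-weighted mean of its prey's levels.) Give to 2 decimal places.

Organism 3: 1 + (0.22×1 + 0.78×1) = 2
Organism 4: 1 + (0.23×1 + 0.77×1) = 2
Organism 5: 1 + (0.15×2 + 0.29×1 + 0.56×2) = 2.71
Organism 6: 1 + 2 = 3
Organism 7: 1 + 2.71 = 3.71

3.71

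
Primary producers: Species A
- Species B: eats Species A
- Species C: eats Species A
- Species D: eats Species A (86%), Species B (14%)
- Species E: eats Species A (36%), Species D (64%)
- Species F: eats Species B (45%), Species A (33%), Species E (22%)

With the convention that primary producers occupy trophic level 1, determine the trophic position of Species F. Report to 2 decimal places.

Species B: 1 + 1 = 2
Species C: 1 + 1 = 2
Species D: 1 + (0.86×1 + 0.14×2) = 2.14
Species E: 1 + (0.36×1 + 0.64×2.14) = 2.7296
Species F: 1 + (0.45×2 + 0.33×1 + 0.22×2.7296) = 2.830512

2.83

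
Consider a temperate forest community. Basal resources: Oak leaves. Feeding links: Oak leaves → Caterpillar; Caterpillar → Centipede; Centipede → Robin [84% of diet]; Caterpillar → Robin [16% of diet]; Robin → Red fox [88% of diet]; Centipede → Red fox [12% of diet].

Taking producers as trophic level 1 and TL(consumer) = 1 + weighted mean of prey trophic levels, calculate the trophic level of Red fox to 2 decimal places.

Caterpillar: 1 + 1 = 2
Centipede: 1 + 2 = 3
Robin: 1 + (0.84×3 + 0.16×2) = 3.84
Red fox: 1 + (0.88×3.84 + 0.12×3) = 4.7392

4.74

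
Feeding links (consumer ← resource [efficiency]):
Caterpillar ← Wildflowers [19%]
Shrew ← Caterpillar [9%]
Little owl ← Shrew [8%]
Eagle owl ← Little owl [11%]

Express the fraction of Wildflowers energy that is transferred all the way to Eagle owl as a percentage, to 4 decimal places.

0.0150%

Product of link efficiencies: 0.19 × 0.09 × 0.08 × 0.11 = 0.00015048
As a percentage: 0.00015048 × 100 = 0.0150%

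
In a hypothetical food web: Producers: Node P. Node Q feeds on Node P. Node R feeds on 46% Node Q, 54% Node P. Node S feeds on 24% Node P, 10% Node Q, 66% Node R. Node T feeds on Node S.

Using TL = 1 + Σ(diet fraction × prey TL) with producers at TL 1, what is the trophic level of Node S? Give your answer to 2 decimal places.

Node Q: 1 + 1 = 2
Node R: 1 + (0.46×2 + 0.54×1) = 2.46
Node S: 1 + (0.24×1 + 0.1×2 + 0.66×2.46) = 3.0636
Node T: 1 + 3.0636 = 4.0636

3.06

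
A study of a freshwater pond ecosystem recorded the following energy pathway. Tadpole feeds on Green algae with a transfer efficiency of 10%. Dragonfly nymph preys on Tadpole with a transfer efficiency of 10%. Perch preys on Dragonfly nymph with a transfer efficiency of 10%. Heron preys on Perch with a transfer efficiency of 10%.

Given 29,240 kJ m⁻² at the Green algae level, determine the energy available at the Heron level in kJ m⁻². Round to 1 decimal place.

Tadpole: 29240 × 0.1 = 2924 kJ m⁻²
Dragonfly nymph: 2924 × 0.1 = 292.4 kJ m⁻²
Perch: 292.4 × 0.1 = 29.24 kJ m⁻²
Heron: 29.24 × 0.1 = 2.924 kJ m⁻²

2.9 kJ m⁻²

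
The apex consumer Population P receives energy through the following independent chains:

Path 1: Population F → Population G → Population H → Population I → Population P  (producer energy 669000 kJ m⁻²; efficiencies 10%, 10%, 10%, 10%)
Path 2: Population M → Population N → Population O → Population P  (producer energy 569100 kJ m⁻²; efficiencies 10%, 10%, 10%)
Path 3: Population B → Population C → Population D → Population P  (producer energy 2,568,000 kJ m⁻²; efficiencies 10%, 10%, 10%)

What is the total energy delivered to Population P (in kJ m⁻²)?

3204 kJ m⁻²

Path 1: 669000 × 0.1 × 0.1 × 0.1 × 0.1 = 66.9 kJ m⁻²
Path 2: 569100 × 0.1 × 0.1 × 0.1 = 569.1 kJ m⁻²
Path 3: 2568000 × 0.1 × 0.1 × 0.1 = 2568 kJ m⁻²
Total at Population P: 66.9 + 569.1 + 2568 = 3204 kJ m⁻²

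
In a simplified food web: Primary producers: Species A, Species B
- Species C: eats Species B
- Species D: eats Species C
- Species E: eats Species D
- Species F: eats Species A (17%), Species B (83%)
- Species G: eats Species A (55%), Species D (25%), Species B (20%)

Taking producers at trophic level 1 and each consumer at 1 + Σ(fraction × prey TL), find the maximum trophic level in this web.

4

Species C: 1 + 1 = 2
Species D: 1 + 2 = 3
Species E: 1 + 3 = 4
Species F: 1 + (0.17×1 + 0.83×1) = 2
Species G: 1 + (0.55×1 + 0.25×3 + 0.2×1) = 2.5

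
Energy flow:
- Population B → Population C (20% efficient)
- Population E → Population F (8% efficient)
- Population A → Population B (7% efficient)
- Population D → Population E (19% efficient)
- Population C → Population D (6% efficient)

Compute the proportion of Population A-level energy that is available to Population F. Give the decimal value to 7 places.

Product of link efficiencies: 0.07 × 0.2 × 0.06 × 0.19 × 0.08 = 0.000012768

0.0000128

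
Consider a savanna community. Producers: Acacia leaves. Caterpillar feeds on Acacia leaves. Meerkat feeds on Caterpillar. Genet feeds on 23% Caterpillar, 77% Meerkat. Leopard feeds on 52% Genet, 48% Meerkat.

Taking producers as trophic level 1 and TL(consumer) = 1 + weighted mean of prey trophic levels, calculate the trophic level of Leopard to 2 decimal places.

4.40

Caterpillar: 1 + 1 = 2
Meerkat: 1 + 2 = 3
Genet: 1 + (0.23×2 + 0.77×3) = 3.77
Leopard: 1 + (0.52×3.77 + 0.48×3) = 4.4004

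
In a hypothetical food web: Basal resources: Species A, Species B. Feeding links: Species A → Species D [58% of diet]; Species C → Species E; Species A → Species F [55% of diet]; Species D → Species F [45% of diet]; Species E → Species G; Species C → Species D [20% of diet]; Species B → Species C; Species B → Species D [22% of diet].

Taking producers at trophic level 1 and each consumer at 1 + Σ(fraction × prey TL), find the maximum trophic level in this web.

Species C: 1 + 1 = 2
Species D: 1 + (0.58×1 + 0.2×2 + 0.22×1) = 2.2
Species E: 1 + 2 = 3
Species F: 1 + (0.45×2.2 + 0.55×1) = 2.54
Species G: 1 + 3 = 4

4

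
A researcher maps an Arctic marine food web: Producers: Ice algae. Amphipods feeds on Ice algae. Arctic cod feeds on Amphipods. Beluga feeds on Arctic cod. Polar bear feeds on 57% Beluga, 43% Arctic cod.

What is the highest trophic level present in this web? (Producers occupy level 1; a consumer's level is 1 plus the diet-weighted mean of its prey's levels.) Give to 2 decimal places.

4.57

Amphipods: 1 + 1 = 2
Arctic cod: 1 + 2 = 3
Beluga: 1 + 3 = 4
Polar bear: 1 + (0.57×4 + 0.43×3) = 4.57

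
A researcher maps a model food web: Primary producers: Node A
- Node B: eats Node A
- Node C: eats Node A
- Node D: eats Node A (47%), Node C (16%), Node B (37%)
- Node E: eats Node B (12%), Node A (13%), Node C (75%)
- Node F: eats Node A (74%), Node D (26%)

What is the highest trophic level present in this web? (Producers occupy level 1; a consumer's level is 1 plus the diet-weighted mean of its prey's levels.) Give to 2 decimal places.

2.87

Node B: 1 + 1 = 2
Node C: 1 + 1 = 2
Node D: 1 + (0.47×1 + 0.16×2 + 0.37×2) = 2.53
Node E: 1 + (0.12×2 + 0.13×1 + 0.75×2) = 2.87
Node F: 1 + (0.74×1 + 0.26×2.53) = 2.3978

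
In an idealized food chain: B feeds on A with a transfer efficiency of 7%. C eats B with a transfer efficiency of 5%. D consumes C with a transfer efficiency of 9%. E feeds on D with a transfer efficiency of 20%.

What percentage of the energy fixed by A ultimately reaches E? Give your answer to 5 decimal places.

Product of link efficiencies: 0.07 × 0.05 × 0.09 × 0.2 = 0.000063
As a percentage: 0.000063 × 100 = 0.00630%

0.00630%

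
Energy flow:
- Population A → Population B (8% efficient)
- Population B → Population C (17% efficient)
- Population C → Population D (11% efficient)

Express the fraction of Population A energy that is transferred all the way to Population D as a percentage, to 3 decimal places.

0.150%

Product of link efficiencies: 0.08 × 0.17 × 0.11 = 0.001496
As a percentage: 0.001496 × 100 = 0.150%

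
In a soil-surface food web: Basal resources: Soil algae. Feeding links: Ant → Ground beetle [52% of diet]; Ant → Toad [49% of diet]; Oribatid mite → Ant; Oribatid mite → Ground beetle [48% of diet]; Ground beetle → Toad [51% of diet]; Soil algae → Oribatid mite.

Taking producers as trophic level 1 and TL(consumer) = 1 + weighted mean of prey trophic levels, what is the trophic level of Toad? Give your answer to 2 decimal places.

Oribatid mite: 1 + 1 = 2
Ant: 1 + 2 = 3
Ground beetle: 1 + (0.52×3 + 0.48×2) = 3.52
Toad: 1 + (0.51×3.52 + 0.49×3) = 4.2652

4.27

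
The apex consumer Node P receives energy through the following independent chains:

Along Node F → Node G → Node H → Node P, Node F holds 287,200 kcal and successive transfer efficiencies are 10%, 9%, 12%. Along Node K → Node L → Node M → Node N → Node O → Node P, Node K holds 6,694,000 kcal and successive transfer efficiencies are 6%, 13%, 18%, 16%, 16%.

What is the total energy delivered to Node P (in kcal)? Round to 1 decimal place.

Via Node F: 287200 × 0.1 × 0.09 × 0.12 = 310.176 kcal
Via Node K: 6694000 × 0.06 × 0.13 × 0.18 × 0.16 × 0.16 = 240.5984256 kcal
Total at Node P: 310.176 + 240.5984256 = 550.7744256 kcal

550.8 kcal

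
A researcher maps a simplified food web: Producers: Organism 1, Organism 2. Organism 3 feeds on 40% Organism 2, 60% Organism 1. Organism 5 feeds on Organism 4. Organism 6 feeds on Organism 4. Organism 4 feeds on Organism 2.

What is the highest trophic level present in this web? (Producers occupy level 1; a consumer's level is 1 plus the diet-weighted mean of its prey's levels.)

3

Organism 3: 1 + (0.4×1 + 0.6×1) = 2
Organism 4: 1 + 1 = 2
Organism 5: 1 + 2 = 3
Organism 6: 1 + 2 = 3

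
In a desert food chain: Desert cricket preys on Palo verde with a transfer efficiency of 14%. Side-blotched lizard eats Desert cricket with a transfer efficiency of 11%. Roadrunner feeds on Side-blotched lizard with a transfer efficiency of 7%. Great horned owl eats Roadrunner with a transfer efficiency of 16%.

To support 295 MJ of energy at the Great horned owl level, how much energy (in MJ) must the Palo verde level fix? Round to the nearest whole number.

1710343 MJ

Cumulative transfer efficiency: 0.14 × 0.11 × 0.07 × 0.16 = 0.00017248
Palo verde energy = 295 / 0.00017248 = 1710343 MJ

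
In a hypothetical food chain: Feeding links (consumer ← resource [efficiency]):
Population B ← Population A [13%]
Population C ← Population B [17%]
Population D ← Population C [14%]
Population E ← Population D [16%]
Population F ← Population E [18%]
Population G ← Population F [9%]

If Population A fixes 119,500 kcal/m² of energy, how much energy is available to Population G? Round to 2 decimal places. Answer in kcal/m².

Population B: 119500 × 0.13 = 15535 kcal/m²
Population C: 15535 × 0.17 = 2640.95 kcal/m²
Population D: 2640.95 × 0.14 = 369.733 kcal/m²
Population E: 369.733 × 0.16 = 59.15728 kcal/m²
Population F: 59.15728 × 0.18 = 10.6483104 kcal/m²
Population G: 10.6483104 × 0.09 = 0.958347936 kcal/m²

0.96 kcal/m²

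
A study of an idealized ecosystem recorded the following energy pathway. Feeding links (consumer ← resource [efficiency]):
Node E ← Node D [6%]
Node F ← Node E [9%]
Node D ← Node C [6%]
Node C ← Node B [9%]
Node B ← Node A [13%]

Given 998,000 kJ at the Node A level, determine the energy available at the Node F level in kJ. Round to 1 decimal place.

3.8 kJ

Node B: 998000 × 0.13 = 129740 kJ
Node C: 129740 × 0.09 = 11676.6 kJ
Node D: 11676.6 × 0.06 = 700.596 kJ
Node E: 700.596 × 0.06 = 42.03576 kJ
Node F: 42.03576 × 0.09 = 3.7832184 kJ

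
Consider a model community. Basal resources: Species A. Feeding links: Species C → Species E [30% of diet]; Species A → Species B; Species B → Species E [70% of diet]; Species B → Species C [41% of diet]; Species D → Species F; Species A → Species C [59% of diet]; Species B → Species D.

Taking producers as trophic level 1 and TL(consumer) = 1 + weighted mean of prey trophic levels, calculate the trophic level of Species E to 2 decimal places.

Species B: 1 + 1 = 2
Species C: 1 + (0.59×1 + 0.41×2) = 2.41
Species D: 1 + 2 = 3
Species E: 1 + (0.3×2.41 + 0.7×2) = 3.123
Species F: 1 + 3 = 4

3.12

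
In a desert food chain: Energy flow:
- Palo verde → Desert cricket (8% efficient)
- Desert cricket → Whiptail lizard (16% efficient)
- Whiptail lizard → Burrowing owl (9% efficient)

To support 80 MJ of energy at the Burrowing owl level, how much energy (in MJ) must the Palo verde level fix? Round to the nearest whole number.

69444 MJ

Cumulative transfer efficiency: 0.08 × 0.16 × 0.09 = 0.001152
Palo verde energy = 80 / 0.001152 = 69444 MJ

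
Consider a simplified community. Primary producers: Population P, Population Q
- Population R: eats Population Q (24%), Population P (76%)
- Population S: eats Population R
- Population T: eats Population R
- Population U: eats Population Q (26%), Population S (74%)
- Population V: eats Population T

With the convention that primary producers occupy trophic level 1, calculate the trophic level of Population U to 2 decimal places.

3.48

Population R: 1 + (0.24×1 + 0.76×1) = 2
Population S: 1 + 2 = 3
Population T: 1 + 2 = 3
Population U: 1 + (0.26×1 + 0.74×3) = 3.48
Population V: 1 + 3 = 4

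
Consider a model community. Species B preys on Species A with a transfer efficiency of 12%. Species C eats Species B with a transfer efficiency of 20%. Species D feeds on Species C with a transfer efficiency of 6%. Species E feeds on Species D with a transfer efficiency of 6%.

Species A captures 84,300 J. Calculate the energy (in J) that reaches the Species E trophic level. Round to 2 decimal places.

7.28 J

Species B: 84300 × 0.12 = 10116 J
Species C: 10116 × 0.2 = 2023.2 J
Species D: 2023.2 × 0.06 = 121.392 J
Species E: 121.392 × 0.06 = 7.28352 J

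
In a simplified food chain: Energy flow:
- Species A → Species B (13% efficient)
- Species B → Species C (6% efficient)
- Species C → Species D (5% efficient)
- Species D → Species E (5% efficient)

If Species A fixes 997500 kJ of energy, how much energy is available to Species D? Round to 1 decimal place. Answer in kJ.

389.0 kJ

Species B: 997500 × 0.13 = 129675 kJ
Species C: 129675 × 0.06 = 7780.5 kJ
Species D: 7780.5 × 0.05 = 389.025 kJ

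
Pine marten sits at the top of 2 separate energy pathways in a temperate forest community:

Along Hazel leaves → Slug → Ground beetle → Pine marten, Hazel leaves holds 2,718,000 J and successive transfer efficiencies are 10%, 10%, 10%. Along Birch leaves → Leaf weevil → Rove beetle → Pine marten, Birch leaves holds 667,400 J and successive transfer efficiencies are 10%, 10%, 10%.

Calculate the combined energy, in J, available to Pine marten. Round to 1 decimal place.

3385.4 J

Via Hazel leaves: 2718000 × 0.1 × 0.1 × 0.1 = 2718 J
Via Birch leaves: 667400 × 0.1 × 0.1 × 0.1 = 667.4 J
Total at Pine marten: 2718 + 667.4 = 3385.4 J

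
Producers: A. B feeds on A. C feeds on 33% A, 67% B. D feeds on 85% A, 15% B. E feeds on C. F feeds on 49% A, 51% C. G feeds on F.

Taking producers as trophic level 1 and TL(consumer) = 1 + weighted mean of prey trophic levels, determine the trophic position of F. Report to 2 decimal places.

2.85

B: 1 + 1 = 2
C: 1 + (0.33×1 + 0.67×2) = 2.67
D: 1 + (0.85×1 + 0.15×2) = 2.15
E: 1 + 2.67 = 3.67
F: 1 + (0.49×1 + 0.51×2.67) = 2.8517
G: 1 + 2.8517 = 3.8517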